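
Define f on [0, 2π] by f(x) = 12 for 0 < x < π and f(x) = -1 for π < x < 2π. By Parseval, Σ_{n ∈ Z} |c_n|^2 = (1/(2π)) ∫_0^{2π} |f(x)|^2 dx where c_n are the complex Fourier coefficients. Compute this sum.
Σ |c_n|^2 = 145/2

Parseval equates the L^2 energy of f (normalised by 1/(2π)) with the ℓ^2 sum of its Fourier coefficients: (1/(2π)) ∫_0^{2π} |f|^2 = Σ |c_n|^2.
Compute the left side: (1/(2π)) [∫_0^π 12^2 dx + ∫_π^{2π} (-1)^2 dx] = (1/(2π)) · (144π + 1π) = (144 + 1)/2 = 145/2.
So Σ_{n ∈ Z} |c_n|^2 = 145/2.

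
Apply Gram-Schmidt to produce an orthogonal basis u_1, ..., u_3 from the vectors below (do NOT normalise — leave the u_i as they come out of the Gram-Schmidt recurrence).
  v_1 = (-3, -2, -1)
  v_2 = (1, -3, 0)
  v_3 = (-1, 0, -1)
Orthogonal basis:
  u_1 = (-3, -2, -1)
  u_2 = (23/14, -18/7, 3/14)
  u_3 = (24/131, 8/131, -88/131)

Apply the Gram-Schmidt recurrence
  u_1 = v_1
  u_i = v_i − Σ_{j<i} ((v_i · u_j) / (u_j · u_j)) · u_j.

Step by step this gives:
  u_1 = (-3, -2, -1)
  u_2 = (23/14, -18/7, 3/14)
  u_3 = (24/131, 8/131, -88/131)

Orthogonality check:
  u_2 · u_1 = 0 (should be 0)
  u_3 · u_1 = 0 (should be 0)
  u_3 · u_2 = 0 (should be 0)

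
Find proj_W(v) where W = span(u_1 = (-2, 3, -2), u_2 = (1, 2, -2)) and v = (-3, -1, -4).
proj_W(v) = (-187/89, 151/89, -76/89)

Set up U = [u_1 | ... | u_2] ∈ R^(3×2). The projector onto W = col(U) is P = U (U^T U)^(-1) U^T.
Compute U^T U =
  [17, 8]
  [8, 9],
and U^T v = (11, 3).
Solve U^T U · c = U^T v for the coefficients: c = (75/89, -37/89). The projection is proj_W(v) = U c.
Check: (v - proj_W(v)) · u_1 = 0  (should be 0).
Check: (v - proj_W(v)) · u_2 = 0  (should be 0).
Result: proj_W(v) = (-187/89, 151/89, -76/89).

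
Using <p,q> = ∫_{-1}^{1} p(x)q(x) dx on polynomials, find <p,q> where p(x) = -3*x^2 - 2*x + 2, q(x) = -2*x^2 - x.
<p,q> = 16/15

Expand the product: p(x)·q(x) = 6*x^4 + 7*x^3 - 2*x^2 - 2*x.
∫_{-1}^{1} of each monomial x^k gives [2/(k+1) if k even, 0 if k odd]. Integrating term-by-term (or equivalently evaluating the antiderivative F(x) = 6*x^5/5 + 7*x^4/4 - 2*x^3/3 - x^2 at the endpoints):
  F(1) − F(−1) = 77/60 − (13/60) = 16/15.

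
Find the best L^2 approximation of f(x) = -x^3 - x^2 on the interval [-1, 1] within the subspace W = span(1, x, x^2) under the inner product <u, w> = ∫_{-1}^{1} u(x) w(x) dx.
g(x) = -x^2 - 3*x/5

The best approximation g ∈ W is the orthogonal projection of f onto W. Writing g = a_0 + a_1 x + a_2 x^2, the coefficients solve the normal equations G · a = b where
  G_{ij} = <φ_i, φ_j> and b_i = <f, φ_i>, with φ_0 = 1, φ_1 = x, φ_2 = x^2.
G =
  [2, 0, 2/3]
  [0, 2/3, 0]
  [2/3, 0, 2/5],
b = (-2/3, -2/5, -2/5).
Solving gives a_0 = 0, a_1 = -3/5, a_2 = -1, so
  g(x) = -x^2 - 3*x/5.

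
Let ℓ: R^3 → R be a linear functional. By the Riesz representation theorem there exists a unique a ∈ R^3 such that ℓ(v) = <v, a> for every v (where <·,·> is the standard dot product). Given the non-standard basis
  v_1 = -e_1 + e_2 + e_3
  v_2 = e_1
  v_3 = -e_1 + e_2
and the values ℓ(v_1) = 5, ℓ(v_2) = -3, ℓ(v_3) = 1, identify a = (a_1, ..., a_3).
a = (-3, -2, 4)

Write a = (a_1, ..., a_3) in the standard basis. For each basis vector v_i, ℓ(v_i) = <v_i, a> is a linear equation in the a_j's. Collect the n equations into a matrix system V a = ℓ, where row i of V is v_i (expressed in the standard basis). Since V is invertible (lower-triangular with 1s on the diagonal, up to permutation), solve by back-substitution:
  V =
[[-1, 1, 1],
 [1, 0, 0],
 [-1, 1, 0]]
  V a = (5, -3, 1)
Solving gives a = (-3, -2, 4).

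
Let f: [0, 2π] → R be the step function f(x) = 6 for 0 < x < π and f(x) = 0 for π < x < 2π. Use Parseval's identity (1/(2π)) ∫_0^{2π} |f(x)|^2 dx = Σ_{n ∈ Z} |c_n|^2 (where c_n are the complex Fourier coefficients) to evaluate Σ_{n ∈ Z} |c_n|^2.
Σ |c_n|^2 = 18

Parseval equates the L^2 energy of f (normalised by 1/(2π)) with the ℓ^2 sum of its Fourier coefficients: (1/(2π)) ∫_0^{2π} |f|^2 = Σ |c_n|^2.
Compute the left side: (1/(2π)) [∫_0^π 6^2 dx + ∫_π^{2π} 0^2 dx] = (1/(2π)) · (36π + 0π) = (36 + 0)/2 = 18.
So Σ_{n ∈ Z} |c_n|^2 = 18.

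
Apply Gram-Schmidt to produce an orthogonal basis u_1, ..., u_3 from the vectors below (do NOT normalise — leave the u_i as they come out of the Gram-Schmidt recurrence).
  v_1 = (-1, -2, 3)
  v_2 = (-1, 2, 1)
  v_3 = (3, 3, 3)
Orthogonal basis:
  u_1 = (-1, -2, 3)
  u_2 = (-1, 2, 1)
  u_3 = (4, 1, 2)

Apply the Gram-Schmidt recurrence
  u_1 = v_1
  u_i = v_i − Σ_{j<i} ((v_i · u_j) / (u_j · u_j)) · u_j.

Step by step this gives:
  u_1 = (-1, -2, 3)
  u_2 = (-1, 2, 1)
  u_3 = (4, 1, 2)

Orthogonality check:
  u_2 · u_1 = 0 (should be 0)
  u_3 · u_1 = 0 (should be 0)
  u_3 · u_2 = 0 (should be 0)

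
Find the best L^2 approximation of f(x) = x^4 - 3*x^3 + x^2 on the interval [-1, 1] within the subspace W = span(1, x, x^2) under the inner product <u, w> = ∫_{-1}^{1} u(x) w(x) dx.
g(x) = 13*x^2/7 - 9*x/5 - 3/35

The best approximation g ∈ W is the orthogonal projection of f onto W. Writing g = a_0 + a_1 x + a_2 x^2, the coefficients solve the normal equations G · a = b where
  G_{ij} = <φ_i, φ_j> and b_i = <f, φ_i>, with φ_0 = 1, φ_1 = x, φ_2 = x^2.
G =
  [2, 0, 2/3]
  [0, 2/3, 0]
  [2/3, 0, 2/5],
b = (16/15, -6/5, 24/35).
Solving gives a_0 = -3/35, a_1 = -9/5, a_2 = 13/7, so
  g(x) = 13*x^2/7 - 9*x/5 - 3/35.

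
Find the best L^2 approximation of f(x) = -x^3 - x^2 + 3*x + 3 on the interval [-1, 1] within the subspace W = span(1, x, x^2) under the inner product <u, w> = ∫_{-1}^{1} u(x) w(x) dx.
g(x) = -x^2 + 12*x/5 + 3

The best approximation g ∈ W is the orthogonal projection of f onto W. Writing g = a_0 + a_1 x + a_2 x^2, the coefficients solve the normal equations G · a = b where
  G_{ij} = <φ_i, φ_j> and b_i = <f, φ_i>, with φ_0 = 1, φ_1 = x, φ_2 = x^2.
G =
  [2, 0, 2/3]
  [0, 2/3, 0]
  [2/3, 0, 2/5],
b = (16/3, 8/5, 8/5).
Solving gives a_0 = 3, a_1 = 12/5, a_2 = -1, so
  g(x) = -x^2 + 12*x/5 + 3.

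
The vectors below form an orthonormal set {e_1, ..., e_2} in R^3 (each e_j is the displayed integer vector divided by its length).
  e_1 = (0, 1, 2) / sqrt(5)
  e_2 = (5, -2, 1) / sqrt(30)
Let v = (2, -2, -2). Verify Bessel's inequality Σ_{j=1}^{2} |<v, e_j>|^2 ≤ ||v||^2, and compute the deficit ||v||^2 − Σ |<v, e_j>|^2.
Σ |<v, e_j>|^2 = 12; ||v||^2 = 12; deficit = 0

Write each e_j = u_j / sqrt(<u_j, u_j>) where u_j is the displayed integer vector. Then <v, e_j> = <v, u_j> / sqrt(<u_j, u_j>), so |<v, e_j>|^2 = <v, u_j>^2 / <u_j, u_j>.
Coefficients: <v, e_1> = -6/sqrt(5), <v, e_2> = 12/sqrt(30).
Square and sum: Σ |<v, e_j>|^2 = 12.
Compute ||v||^2 = v·v = 12.
Deficit = 12 − 12 = 0 ≥ 0, confirming Bessel's inequality. (The deficit equals ||v − Σ <v,e_j> e_j||^2, the squared distance from v to span{e_j}.)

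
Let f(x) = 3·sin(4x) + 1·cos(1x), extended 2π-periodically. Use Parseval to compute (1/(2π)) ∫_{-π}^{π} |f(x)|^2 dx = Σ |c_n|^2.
Σ |c_n|^2 = 5

Expand |f|^2 and use orthogonality of {sin(nx), cos(mx)} on [-π, π]:
  ∫_{-π}^{π} sin(nx)^2 dx = π, ∫ cos(mx)^2 dx = π, and cross terms integrate to 0.
So ∫_{-π}^{π} f(x)^2 dx = 3^2 · π + 1^2 · π = (9 + 1)π.
Divide by 2π: (9 + 1)/2 = 5.
By Parseval, this equals Σ |c_n|^2.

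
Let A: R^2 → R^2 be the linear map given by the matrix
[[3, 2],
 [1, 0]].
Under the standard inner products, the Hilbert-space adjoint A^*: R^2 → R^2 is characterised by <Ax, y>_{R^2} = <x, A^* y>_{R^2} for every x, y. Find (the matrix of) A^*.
A^* = A^T =
[[3, 1],
 [2, 0]]

For real matrices with standard dot products, the defining identity <Ax, y> = <x, A^* y> gives (Ax)^T y = x^T (A^*) y, i.e. x^T A^T y = x^T (A^*) y. Since this holds for all x, y, we must have A^* = A^T. Therefore
A^* =
[[3, 1],
 [2, 0]].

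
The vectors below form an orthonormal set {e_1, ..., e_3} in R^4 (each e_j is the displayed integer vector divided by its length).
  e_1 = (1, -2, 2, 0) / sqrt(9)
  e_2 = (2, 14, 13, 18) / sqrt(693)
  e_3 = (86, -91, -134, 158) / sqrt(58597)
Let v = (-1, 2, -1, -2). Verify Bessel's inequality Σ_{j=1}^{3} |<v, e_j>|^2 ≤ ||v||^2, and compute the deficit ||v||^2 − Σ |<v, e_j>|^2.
Σ |<v, e_j>|^2 = 7354/761; ||v||^2 = 10; deficit = 256/761

Write each e_j = u_j / sqrt(<u_j, u_j>) where u_j is the displayed integer vector. Then <v, e_j> = <v, u_j> / sqrt(<u_j, u_j>), so |<v, e_j>|^2 = <v, u_j>^2 / <u_j, u_j>.
Coefficients: <v, e_1> = -7/sqrt(9), <v, e_2> = -23/sqrt(693), <v, e_3> = -450/sqrt(58597).
Square and sum: Σ |<v, e_j>|^2 = 7354/761.
Compute ||v||^2 = v·v = 10.
Deficit = 10 − 7354/761 = 256/761 ≥ 0, confirming Bessel's inequality. (The deficit equals ||v − Σ <v,e_j> e_j||^2, the squared distance from v to span{e_j}.)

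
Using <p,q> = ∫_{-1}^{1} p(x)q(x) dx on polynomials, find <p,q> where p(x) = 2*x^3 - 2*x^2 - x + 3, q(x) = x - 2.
<p,q> = -46/5

Expand the product: p(x)·q(x) = 2*x^4 - 6*x^3 + 3*x^2 + 5*x - 6.
∫_{-1}^{1} of each monomial x^k gives [2/(k+1) if k even, 0 if k odd]. Integrating term-by-term (or equivalently evaluating the antiderivative F(x) = 2*x^5/5 - 3*x^4/2 + x^3 + 5*x^2/2 - 6*x at the endpoints):
  F(1) − F(−1) = -18/5 − (28/5) = -46/5.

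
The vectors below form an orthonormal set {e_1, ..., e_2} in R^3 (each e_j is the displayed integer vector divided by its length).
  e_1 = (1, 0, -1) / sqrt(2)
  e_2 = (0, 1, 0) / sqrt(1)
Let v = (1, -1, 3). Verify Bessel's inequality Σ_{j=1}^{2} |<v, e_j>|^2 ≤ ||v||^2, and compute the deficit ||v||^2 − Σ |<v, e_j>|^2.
Σ |<v, e_j>|^2 = 3; ||v||^2 = 11; deficit = 8

Write each e_j = u_j / sqrt(<u_j, u_j>) where u_j is the displayed integer vector. Then <v, e_j> = <v, u_j> / sqrt(<u_j, u_j>), so |<v, e_j>|^2 = <v, u_j>^2 / <u_j, u_j>.
Coefficients: <v, e_1> = -2/sqrt(2), <v, e_2> = -1/sqrt(1).
Square and sum: Σ |<v, e_j>|^2 = 3.
Compute ||v||^2 = v·v = 11.
Deficit = 11 − 3 = 8 ≥ 0, confirming Bessel's inequality. (The deficit equals ||v − Σ <v,e_j> e_j||^2, the squared distance from v to span{e_j}.)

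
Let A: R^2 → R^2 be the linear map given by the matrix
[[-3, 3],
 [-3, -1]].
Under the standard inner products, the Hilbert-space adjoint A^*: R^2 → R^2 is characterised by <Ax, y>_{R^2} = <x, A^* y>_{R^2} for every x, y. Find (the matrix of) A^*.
A^* = A^T =
[[-3, -3],
 [3, -1]]

For real matrices with standard dot products, the defining identity <Ax, y> = <x, A^* y> gives (Ax)^T y = x^T (A^*) y, i.e. x^T A^T y = x^T (A^*) y. Since this holds for all x, y, we must have A^* = A^T. Therefore
A^* =
[[-3, -3],
 [3, -1]].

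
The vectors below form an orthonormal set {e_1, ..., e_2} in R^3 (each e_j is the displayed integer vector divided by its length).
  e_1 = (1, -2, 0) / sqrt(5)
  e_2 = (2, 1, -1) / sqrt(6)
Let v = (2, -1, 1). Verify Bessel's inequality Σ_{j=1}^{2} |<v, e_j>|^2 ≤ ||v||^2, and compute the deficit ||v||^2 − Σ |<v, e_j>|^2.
Σ |<v, e_j>|^2 = 58/15; ||v||^2 = 6; deficit = 32/15

Write each e_j = u_j / sqrt(<u_j, u_j>) where u_j is the displayed integer vector. Then <v, e_j> = <v, u_j> / sqrt(<u_j, u_j>), so |<v, e_j>|^2 = <v, u_j>^2 / <u_j, u_j>.
Coefficients: <v, e_1> = 4/sqrt(5), <v, e_2> = 2/sqrt(6).
Square and sum: Σ |<v, e_j>|^2 = 58/15.
Compute ||v||^2 = v·v = 6.
Deficit = 6 − 58/15 = 32/15 ≥ 0, confirming Bessel's inequality. (The deficit equals ||v − Σ <v,e_j> e_j||^2, the squared distance from v to span{e_j}.)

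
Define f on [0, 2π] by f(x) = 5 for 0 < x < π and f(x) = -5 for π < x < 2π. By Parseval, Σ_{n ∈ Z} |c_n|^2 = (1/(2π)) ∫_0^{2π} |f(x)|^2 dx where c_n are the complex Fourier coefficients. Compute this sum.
Σ |c_n|^2 = 25

Parseval equates the L^2 energy of f (normalised by 1/(2π)) with the ℓ^2 sum of its Fourier coefficients: (1/(2π)) ∫_0^{2π} |f|^2 = Σ |c_n|^2.
Compute the left side: (1/(2π)) [∫_0^π 5^2 dx + ∫_π^{2π} (-5)^2 dx] = (1/(2π)) · (25π + 25π) = (25 + 25)/2 = 25.
So Σ_{n ∈ Z} |c_n|^2 = 25.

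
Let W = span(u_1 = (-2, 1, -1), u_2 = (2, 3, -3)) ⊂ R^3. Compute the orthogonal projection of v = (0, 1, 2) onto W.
proj_W(v) = (0, -1/2, 1/2)

Set up U = [u_1 | ... | u_2] ∈ R^(3×2). The projector onto W = col(U) is P = U (U^T U)^(-1) U^T.
Compute U^T U =
  [6, 2]
  [2, 22],
and U^T v = (-1, -3).
Solve U^T U · c = U^T v for the coefficients: c = (-1/8, -1/8). The projection is proj_W(v) = U c.
Check: (v - proj_W(v)) · u_1 = 0  (should be 0).
Check: (v - proj_W(v)) · u_2 = 0  (should be 0).
Result: proj_W(v) = (0, -1/2, 1/2).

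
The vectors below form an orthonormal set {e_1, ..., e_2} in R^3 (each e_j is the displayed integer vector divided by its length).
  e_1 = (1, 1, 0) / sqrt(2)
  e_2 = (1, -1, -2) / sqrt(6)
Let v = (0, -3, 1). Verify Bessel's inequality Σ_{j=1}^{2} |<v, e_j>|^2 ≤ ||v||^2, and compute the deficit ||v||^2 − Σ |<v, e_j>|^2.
Σ |<v, e_j>|^2 = 14/3; ||v||^2 = 10; deficit = 16/3

Write each e_j = u_j / sqrt(<u_j, u_j>) where u_j is the displayed integer vector. Then <v, e_j> = <v, u_j> / sqrt(<u_j, u_j>), so |<v, e_j>|^2 = <v, u_j>^2 / <u_j, u_j>.
Coefficients: <v, e_1> = -3/sqrt(2), <v, e_2> = 1/sqrt(6).
Square and sum: Σ |<v, e_j>|^2 = 14/3.
Compute ||v||^2 = v·v = 10.
Deficit = 10 − 14/3 = 16/3 ≥ 0, confirming Bessel's inequality. (The deficit equals ||v − Σ <v,e_j> e_j||^2, the squared distance from v to span{e_j}.)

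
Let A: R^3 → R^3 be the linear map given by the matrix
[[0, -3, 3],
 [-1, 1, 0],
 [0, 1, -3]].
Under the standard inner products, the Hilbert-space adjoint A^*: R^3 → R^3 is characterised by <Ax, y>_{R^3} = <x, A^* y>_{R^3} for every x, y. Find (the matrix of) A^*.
A^* = A^T =
[[0, -1, 0],
 [-3, 1, 1],
 [3, 0, -3]]

For real matrices with standard dot products, the defining identity <Ax, y> = <x, A^* y> gives (Ax)^T y = x^T (A^*) y, i.e. x^T A^T y = x^T (A^*) y. Since this holds for all x, y, we must have A^* = A^T. Therefore
A^* =
[[0, -1, 0],
 [-3, 1, 1],
 [3, 0, -3]].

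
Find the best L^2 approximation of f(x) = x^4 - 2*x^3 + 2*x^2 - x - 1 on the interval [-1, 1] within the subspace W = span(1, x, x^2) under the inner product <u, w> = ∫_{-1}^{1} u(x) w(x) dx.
g(x) = 20*x^2/7 - 11*x/5 - 38/35

The best approximation g ∈ W is the orthogonal projection of f onto W. Writing g = a_0 + a_1 x + a_2 x^2, the coefficients solve the normal equations G · a = b where
  G_{ij} = <φ_i, φ_j> and b_i = <f, φ_i>, with φ_0 = 1, φ_1 = x, φ_2 = x^2.
G =
  [2, 0, 2/3]
  [0, 2/3, 0]
  [2/3, 0, 2/5],
b = (-4/15, -22/15, 44/105).
Solving gives a_0 = -38/35, a_1 = -11/5, a_2 = 20/7, so
  g(x) = 20*x^2/7 - 11*x/5 - 38/35.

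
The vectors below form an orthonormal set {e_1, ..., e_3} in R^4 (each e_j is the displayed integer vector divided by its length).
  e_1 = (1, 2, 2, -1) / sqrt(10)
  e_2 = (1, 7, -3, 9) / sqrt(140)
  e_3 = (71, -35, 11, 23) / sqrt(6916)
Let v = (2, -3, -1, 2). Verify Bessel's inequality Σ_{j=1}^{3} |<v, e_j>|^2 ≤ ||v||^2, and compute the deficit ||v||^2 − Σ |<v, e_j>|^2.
Σ |<v, e_j>|^2 = 4428/247; ||v||^2 = 18; deficit = 18/247

Write each e_j = u_j / sqrt(<u_j, u_j>) where u_j is the displayed integer vector. Then <v, e_j> = <v, u_j> / sqrt(<u_j, u_j>), so |<v, e_j>|^2 = <v, u_j>^2 / <u_j, u_j>.
Coefficients: <v, e_1> = -8/sqrt(10), <v, e_2> = 2/sqrt(140), <v, e_3> = 282/sqrt(6916).
Square and sum: Σ |<v, e_j>|^2 = 4428/247.
Compute ||v||^2 = v·v = 18.
Deficit = 18 − 4428/247 = 18/247 ≥ 0, confirming Bessel's inequality. (The deficit equals ||v − Σ <v,e_j> e_j||^2, the squared distance from v to span{e_j}.)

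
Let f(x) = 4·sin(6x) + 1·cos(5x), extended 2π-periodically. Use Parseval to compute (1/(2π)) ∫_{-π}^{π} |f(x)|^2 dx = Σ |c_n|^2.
Σ |c_n|^2 = 17/2

Expand |f|^2 and use orthogonality of {sin(nx), cos(mx)} on [-π, π]:
  ∫_{-π}^{π} sin(nx)^2 dx = π, ∫ cos(mx)^2 dx = π, and cross terms integrate to 0.
So ∫_{-π}^{π} f(x)^2 dx = 4^2 · π + 1^2 · π = (16 + 1)π.
Divide by 2π: (16 + 1)/2 = 17/2.
By Parseval, this equals Σ |c_n|^2.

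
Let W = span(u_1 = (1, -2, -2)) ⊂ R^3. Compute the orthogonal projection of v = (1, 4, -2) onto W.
proj_W(v) = (-1/3, 2/3, 2/3)

Set up U = [u_1 | ... | u_1] ∈ R^(3×1). The projector onto W = col(U) is P = U (U^T U)^(-1) U^T.
Compute U^T U =
  [9],
and U^T v = (-3).
Solve U^T U · c = U^T v for the coefficients: c = (-1/3). The projection is proj_W(v) = U c.
Check: (v - proj_W(v)) · u_1 = 0  (should be 0).
Result: proj_W(v) = (-1/3, 2/3, 2/3).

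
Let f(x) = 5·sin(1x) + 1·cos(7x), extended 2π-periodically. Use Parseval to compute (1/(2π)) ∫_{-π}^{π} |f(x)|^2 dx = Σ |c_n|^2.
Σ |c_n|^2 = 13

Expand |f|^2 and use orthogonality of {sin(nx), cos(mx)} on [-π, π]:
  ∫_{-π}^{π} sin(nx)^2 dx = π, ∫ cos(mx)^2 dx = π, and cross terms integrate to 0.
So ∫_{-π}^{π} f(x)^2 dx = 5^2 · π + 1^2 · π = (25 + 1)π.
Divide by 2π: (25 + 1)/2 = 13.
By Parseval, this equals Σ |c_n|^2.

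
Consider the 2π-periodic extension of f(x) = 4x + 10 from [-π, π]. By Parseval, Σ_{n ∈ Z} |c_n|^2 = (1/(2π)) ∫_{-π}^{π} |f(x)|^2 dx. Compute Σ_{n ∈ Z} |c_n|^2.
Σ |c_n|^2 = 16π^2/3 + 100

Expand and integrate term by term over [-π, π]:
  ∫ (4x)^2 dx = 16·(2π^3/3); ∫ 2·4·(10)·x dx = 0 (odd integrand); ∫ 10^2 dx = 100·2π.
So (1/(2π)) ∫_{-π}^{π} (4x + 10)^2 dx = 16π^2/3 + 100 = 16π^2/3 + 100.
Parseval ⇒ Σ |c_n|^2 = 16π^2/3 + 100.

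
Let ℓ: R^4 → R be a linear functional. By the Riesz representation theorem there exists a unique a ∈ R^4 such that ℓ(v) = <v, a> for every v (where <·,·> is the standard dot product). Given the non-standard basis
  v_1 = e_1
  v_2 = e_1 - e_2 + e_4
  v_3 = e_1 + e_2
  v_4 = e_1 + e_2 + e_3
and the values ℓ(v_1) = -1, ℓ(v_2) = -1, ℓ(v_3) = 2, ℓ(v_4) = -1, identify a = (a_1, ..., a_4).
a = (-1, 3, -3, 3)

Write a = (a_1, ..., a_4) in the standard basis. For each basis vector v_i, ℓ(v_i) = <v_i, a> is a linear equation in the a_j's. Collect the n equations into a matrix system V a = ℓ, where row i of V is v_i (expressed in the standard basis). Since V is invertible (lower-triangular with 1s on the diagonal, up to permutation), solve by back-substitution:
  V =
[[1, 0, 0, 0],
 [1, -1, 0, 1],
 [1, 1, 0, 0],
 [1, 1, 1, 0]]
  V a = (-1, -1, 2, -1)
Solving gives a = (-1, 3, -3, 3).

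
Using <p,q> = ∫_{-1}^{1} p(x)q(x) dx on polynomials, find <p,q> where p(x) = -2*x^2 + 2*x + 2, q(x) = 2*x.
<p,q> = 8/3

Expand the product: p(x)·q(x) = -4*x^3 + 4*x^2 + 4*x.
∫_{-1}^{1} of each monomial x^k gives [2/(k+1) if k even, 0 if k odd]. Integrating term-by-term (or equivalently evaluating the antiderivative F(x) = -x^4 + 4*x^3/3 + 2*x^2 at the endpoints):
  F(1) − F(−1) = 7/3 − (-1/3) = 8/3.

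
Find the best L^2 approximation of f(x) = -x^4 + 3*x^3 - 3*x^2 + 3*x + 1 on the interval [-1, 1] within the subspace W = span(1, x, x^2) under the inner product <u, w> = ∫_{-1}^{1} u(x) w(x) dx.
g(x) = -27*x^2/7 + 24*x/5 + 38/35

The best approximation g ∈ W is the orthogonal projection of f onto W. Writing g = a_0 + a_1 x + a_2 x^2, the coefficients solve the normal equations G · a = b where
  G_{ij} = <φ_i, φ_j> and b_i = <f, φ_i>, with φ_0 = 1, φ_1 = x, φ_2 = x^2.
G =
  [2, 0, 2/3]
  [0, 2/3, 0]
  [2/3, 0, 2/5],
b = (-2/5, 16/5, -86/105).
Solving gives a_0 = 38/35, a_1 = 24/5, a_2 = -27/7, so
  g(x) = -27*x^2/7 + 24*x/5 + 38/35.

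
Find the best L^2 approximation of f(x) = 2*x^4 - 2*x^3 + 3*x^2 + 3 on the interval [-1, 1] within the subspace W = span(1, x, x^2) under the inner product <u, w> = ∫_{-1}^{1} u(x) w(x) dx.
g(x) = 33*x^2/7 - 6*x/5 + 99/35

The best approximation g ∈ W is the orthogonal projection of f onto W. Writing g = a_0 + a_1 x + a_2 x^2, the coefficients solve the normal equations G · a = b where
  G_{ij} = <φ_i, φ_j> and b_i = <f, φ_i>, with φ_0 = 1, φ_1 = x, φ_2 = x^2.
G =
  [2, 0, 2/3]
  [0, 2/3, 0]
  [2/3, 0, 2/5],
b = (44/5, -4/5, 132/35).
Solving gives a_0 = 99/35, a_1 = -6/5, a_2 = 33/7, so
  g(x) = 33*x^2/7 - 6*x/5 + 99/35.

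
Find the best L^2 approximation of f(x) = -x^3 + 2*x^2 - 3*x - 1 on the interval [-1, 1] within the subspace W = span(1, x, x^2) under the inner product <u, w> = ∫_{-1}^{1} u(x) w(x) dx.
g(x) = 2*x^2 - 18*x/5 - 1

The best approximation g ∈ W is the orthogonal projection of f onto W. Writing g = a_0 + a_1 x + a_2 x^2, the coefficients solve the normal equations G · a = b where
  G_{ij} = <φ_i, φ_j> and b_i = <f, φ_i>, with φ_0 = 1, φ_1 = x, φ_2 = x^2.
G =
  [2, 0, 2/3]
  [0, 2/3, 0]
  [2/3, 0, 2/5],
b = (-2/3, -12/5, 2/15).
Solving gives a_0 = -1, a_1 = -18/5, a_2 = 2, so
  g(x) = 2*x^2 - 18*x/5 - 1.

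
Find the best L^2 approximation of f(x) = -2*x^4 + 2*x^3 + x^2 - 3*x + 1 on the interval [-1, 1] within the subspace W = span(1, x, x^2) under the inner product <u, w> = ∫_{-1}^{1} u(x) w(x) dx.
g(x) = -5*x^2/7 - 9*x/5 + 41/35

The best approximation g ∈ W is the orthogonal projection of f onto W. Writing g = a_0 + a_1 x + a_2 x^2, the coefficients solve the normal equations G · a = b where
  G_{ij} = <φ_i, φ_j> and b_i = <f, φ_i>, with φ_0 = 1, φ_1 = x, φ_2 = x^2.
G =
  [2, 0, 2/3]
  [0, 2/3, 0]
  [2/3, 0, 2/5],
b = (28/15, -6/5, 52/105).
Solving gives a_0 = 41/35, a_1 = -9/5, a_2 = -5/7, so
  g(x) = -5*x^2/7 - 9*x/5 + 41/35.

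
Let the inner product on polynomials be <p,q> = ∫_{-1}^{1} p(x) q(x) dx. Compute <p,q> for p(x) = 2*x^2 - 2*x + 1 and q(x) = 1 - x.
<p,q> = 14/3

Expand the product: p(x)·q(x) = -2*x^3 + 4*x^2 - 3*x + 1.
∫_{-1}^{1} of each monomial x^k gives [2/(k+1) if k even, 0 if k odd]. Integrating term-by-term (or equivalently evaluating the antiderivative F(x) = -x^4/2 + 4*x^3/3 - 3*x^2/2 + x at the endpoints):
  F(1) − F(−1) = 1/3 − (-13/3) = 14/3.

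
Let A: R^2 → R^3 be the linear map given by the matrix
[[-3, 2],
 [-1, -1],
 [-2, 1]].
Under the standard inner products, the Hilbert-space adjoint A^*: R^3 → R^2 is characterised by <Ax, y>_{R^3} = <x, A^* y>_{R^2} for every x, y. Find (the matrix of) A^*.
A^* = A^T =
[[-3, -1, -2],
 [2, -1, 1]]

For real matrices with standard dot products, the defining identity <Ax, y> = <x, A^* y> gives (Ax)^T y = x^T (A^*) y, i.e. x^T A^T y = x^T (A^*) y. Since this holds for all x, y, we must have A^* = A^T. Therefore
A^* =
[[-3, -1, -2],
 [2, -1, 1]].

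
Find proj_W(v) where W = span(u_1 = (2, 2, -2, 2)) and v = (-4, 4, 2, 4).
proj_W(v) = (1/2, 1/2, -1/2, 1/2)

Set up U = [u_1 | ... | u_1] ∈ R^(4×1). The projector onto W = col(U) is P = U (U^T U)^(-1) U^T.
Compute U^T U =
  [16],
and U^T v = (4).
Solve U^T U · c = U^T v for the coefficients: c = (1/4). The projection is proj_W(v) = U c.
Check: (v - proj_W(v)) · u_1 = 0  (should be 0).
Result: proj_W(v) = (1/2, 1/2, -1/2, 1/2).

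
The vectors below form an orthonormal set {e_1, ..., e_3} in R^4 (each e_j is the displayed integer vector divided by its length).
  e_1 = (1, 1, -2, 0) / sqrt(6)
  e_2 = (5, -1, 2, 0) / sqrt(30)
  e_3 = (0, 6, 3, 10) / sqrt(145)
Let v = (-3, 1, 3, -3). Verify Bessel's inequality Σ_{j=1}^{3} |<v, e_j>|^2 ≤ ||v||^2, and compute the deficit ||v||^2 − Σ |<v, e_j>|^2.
Σ |<v, e_j>|^2 = 451/29; ||v||^2 = 28; deficit = 361/29

Write each e_j = u_j / sqrt(<u_j, u_j>) where u_j is the displayed integer vector. Then <v, e_j> = <v, u_j> / sqrt(<u_j, u_j>), so |<v, e_j>|^2 = <v, u_j>^2 / <u_j, u_j>.
Coefficients: <v, e_1> = -8/sqrt(6), <v, e_2> = -10/sqrt(30), <v, e_3> = -15/sqrt(145).
Square and sum: Σ |<v, e_j>|^2 = 451/29.
Compute ||v||^2 = v·v = 28.
Deficit = 28 − 451/29 = 361/29 ≥ 0, confirming Bessel's inequality. (The deficit equals ||v − Σ <v,e_j> e_j||^2, the squared distance from v to span{e_j}.)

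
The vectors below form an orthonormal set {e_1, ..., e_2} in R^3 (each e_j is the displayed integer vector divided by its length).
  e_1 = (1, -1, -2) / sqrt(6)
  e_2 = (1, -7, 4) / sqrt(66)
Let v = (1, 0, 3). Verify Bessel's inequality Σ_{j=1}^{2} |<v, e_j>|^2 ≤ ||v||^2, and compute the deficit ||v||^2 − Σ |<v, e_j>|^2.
Σ |<v, e_j>|^2 = 74/11; ||v||^2 = 10; deficit = 36/11

Write each e_j = u_j / sqrt(<u_j, u_j>) where u_j is the displayed integer vector. Then <v, e_j> = <v, u_j> / sqrt(<u_j, u_j>), so |<v, e_j>|^2 = <v, u_j>^2 / <u_j, u_j>.
Coefficients: <v, e_1> = -5/sqrt(6), <v, e_2> = 13/sqrt(66).
Square and sum: Σ |<v, e_j>|^2 = 74/11.
Compute ||v||^2 = v·v = 10.
Deficit = 10 − 74/11 = 36/11 ≥ 0, confirming Bessel's inequality. (The deficit equals ||v − Σ <v,e_j> e_j||^2, the squared distance from v to span{e_j}.)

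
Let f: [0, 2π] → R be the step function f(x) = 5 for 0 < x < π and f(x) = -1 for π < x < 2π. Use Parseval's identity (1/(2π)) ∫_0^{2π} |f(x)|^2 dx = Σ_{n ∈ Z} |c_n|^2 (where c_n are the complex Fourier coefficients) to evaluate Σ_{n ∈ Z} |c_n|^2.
Σ |c_n|^2 = 13

Parseval equates the L^2 energy of f (normalised by 1/(2π)) with the ℓ^2 sum of its Fourier coefficients: (1/(2π)) ∫_0^{2π} |f|^2 = Σ |c_n|^2.
Compute the left side: (1/(2π)) [∫_0^π 5^2 dx + ∫_π^{2π} (-1)^2 dx] = (1/(2π)) · (25π + 1π) = (25 + 1)/2 = 13.
So Σ_{n ∈ Z} |c_n|^2 = 13.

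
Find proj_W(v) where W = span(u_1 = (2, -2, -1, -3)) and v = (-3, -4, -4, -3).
proj_W(v) = (5/3, -5/3, -5/6, -5/2)

Set up U = [u_1 | ... | u_1] ∈ R^(4×1). The projector onto W = col(U) is P = U (U^T U)^(-1) U^T.
Compute U^T U =
  [18],
and U^T v = (15).
Solve U^T U · c = U^T v for the coefficients: c = (5/6). The projection is proj_W(v) = U c.
Check: (v - proj_W(v)) · u_1 = 0  (should be 0).
Result: proj_W(v) = (5/3, -5/3, -5/6, -5/2).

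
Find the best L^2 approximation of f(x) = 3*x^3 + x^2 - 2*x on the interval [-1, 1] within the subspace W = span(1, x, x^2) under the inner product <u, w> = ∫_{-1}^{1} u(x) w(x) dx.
g(x) = x^2 - x/5

The best approximation g ∈ W is the orthogonal projection of f onto W. Writing g = a_0 + a_1 x + a_2 x^2, the coefficients solve the normal equations G · a = b where
  G_{ij} = <φ_i, φ_j> and b_i = <f, φ_i>, with φ_0 = 1, φ_1 = x, φ_2 = x^2.
G =
  [2, 0, 2/3]
  [0, 2/3, 0]
  [2/3, 0, 2/5],
b = (2/3, -2/15, 2/5).
Solving gives a_0 = 0, a_1 = -1/5, a_2 = 1, so
  g(x) = x^2 - x/5.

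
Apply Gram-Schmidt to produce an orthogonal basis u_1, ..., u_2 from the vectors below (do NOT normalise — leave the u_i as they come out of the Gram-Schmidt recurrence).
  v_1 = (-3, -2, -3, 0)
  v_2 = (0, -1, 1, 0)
Orthogonal basis:
  u_1 = (-3, -2, -3, 0)
  u_2 = (-3/22, -12/11, 19/22, 0)

Apply the Gram-Schmidt recurrence
  u_1 = v_1
  u_i = v_i − Σ_{j<i} ((v_i · u_j) / (u_j · u_j)) · u_j.

Step by step this gives:
  u_1 = (-3, -2, -3, 0)
  u_2 = (-3/22, -12/11, 19/22, 0)

Orthogonality check:
  u_2 · u_1 = 0 (should be 0)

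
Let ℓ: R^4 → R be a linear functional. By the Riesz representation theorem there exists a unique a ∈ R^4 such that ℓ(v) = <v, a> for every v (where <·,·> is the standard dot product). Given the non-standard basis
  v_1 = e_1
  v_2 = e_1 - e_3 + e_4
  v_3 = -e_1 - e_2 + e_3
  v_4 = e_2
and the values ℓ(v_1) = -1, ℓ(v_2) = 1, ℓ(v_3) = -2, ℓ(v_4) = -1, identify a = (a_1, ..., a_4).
a = (-1, -1, -4, -2)

Write a = (a_1, ..., a_4) in the standard basis. For each basis vector v_i, ℓ(v_i) = <v_i, a> is a linear equation in the a_j's. Collect the n equations into a matrix system V a = ℓ, where row i of V is v_i (expressed in the standard basis). Since V is invertible (lower-triangular with 1s on the diagonal, up to permutation), solve by back-substitution:
  V =
[[1, 0, 0, 0],
 [1, 0, -1, 1],
 [-1, -1, 1, 0],
 [0, 1, 0, 0]]
  V a = (-1, 1, -2, -1)
Solving gives a = (-1, -1, -4, -2).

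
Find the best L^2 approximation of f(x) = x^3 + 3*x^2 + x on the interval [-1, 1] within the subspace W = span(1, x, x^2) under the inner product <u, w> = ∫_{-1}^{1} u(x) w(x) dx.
g(x) = 3*x^2 + 8*x/5

The best approximation g ∈ W is the orthogonal projection of f onto W. Writing g = a_0 + a_1 x + a_2 x^2, the coefficients solve the normal equations G · a = b where
  G_{ij} = <φ_i, φ_j> and b_i = <f, φ_i>, with φ_0 = 1, φ_1 = x, φ_2 = x^2.
G =
  [2, 0, 2/3]
  [0, 2/3, 0]
  [2/3, 0, 2/5],
b = (2, 16/15, 6/5).
Solving gives a_0 = 0, a_1 = 8/5, a_2 = 3, so
  g(x) = 3*x^2 + 8*x/5.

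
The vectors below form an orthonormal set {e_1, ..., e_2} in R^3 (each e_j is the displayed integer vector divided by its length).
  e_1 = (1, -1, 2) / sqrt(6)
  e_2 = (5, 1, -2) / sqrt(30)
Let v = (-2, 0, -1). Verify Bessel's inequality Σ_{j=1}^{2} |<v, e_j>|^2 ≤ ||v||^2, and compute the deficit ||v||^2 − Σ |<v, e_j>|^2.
Σ |<v, e_j>|^2 = 24/5; ||v||^2 = 5; deficit = 1/5

Write each e_j = u_j / sqrt(<u_j, u_j>) where u_j is the displayed integer vector. Then <v, e_j> = <v, u_j> / sqrt(<u_j, u_j>), so |<v, e_j>|^2 = <v, u_j>^2 / <u_j, u_j>.
Coefficients: <v, e_1> = -4/sqrt(6), <v, e_2> = -8/sqrt(30).
Square and sum: Σ |<v, e_j>|^2 = 24/5.
Compute ||v||^2 = v·v = 5.
Deficit = 5 − 24/5 = 1/5 ≥ 0, confirming Bessel's inequality. (The deficit equals ||v − Σ <v,e_j> e_j||^2, the squared distance from v to span{e_j}.)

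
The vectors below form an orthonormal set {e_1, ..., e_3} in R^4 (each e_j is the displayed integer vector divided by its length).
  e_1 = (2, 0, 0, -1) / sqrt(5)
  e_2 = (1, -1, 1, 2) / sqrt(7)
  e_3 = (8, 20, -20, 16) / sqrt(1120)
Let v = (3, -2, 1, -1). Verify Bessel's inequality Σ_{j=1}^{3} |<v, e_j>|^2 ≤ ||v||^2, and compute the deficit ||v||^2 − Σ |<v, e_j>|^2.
Σ |<v, e_j>|^2 = 29/2; ||v||^2 = 15; deficit = 1/2

Write each e_j = u_j / sqrt(<u_j, u_j>) where u_j is the displayed integer vector. Then <v, e_j> = <v, u_j> / sqrt(<u_j, u_j>), so |<v, e_j>|^2 = <v, u_j>^2 / <u_j, u_j>.
Coefficients: <v, e_1> = 7/sqrt(5), <v, e_2> = 4/sqrt(7), <v, e_3> = -52/sqrt(1120).
Square and sum: Σ |<v, e_j>|^2 = 29/2.
Compute ||v||^2 = v·v = 15.
Deficit = 15 − 29/2 = 1/2 ≥ 0, confirming Bessel's inequality. (The deficit equals ||v − Σ <v,e_j> e_j||^2, the squared distance from v to span{e_j}.)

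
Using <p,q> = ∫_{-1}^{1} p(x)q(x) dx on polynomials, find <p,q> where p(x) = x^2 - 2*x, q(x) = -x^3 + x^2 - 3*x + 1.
<p,q> = 88/15

Expand the product: p(x)·q(x) = -x^5 + 3*x^4 - 5*x^3 + 7*x^2 - 2*x.
∫_{-1}^{1} of each monomial x^k gives [2/(k+1) if k even, 0 if k odd]. Integrating term-by-term (or equivalently evaluating the antiderivative F(x) = -x^6/6 + 3*x^5/5 - 5*x^4/4 + 7*x^3/3 - x^2 at the endpoints):
  F(1) − F(−1) = 31/60 − (-107/20) = 88/15.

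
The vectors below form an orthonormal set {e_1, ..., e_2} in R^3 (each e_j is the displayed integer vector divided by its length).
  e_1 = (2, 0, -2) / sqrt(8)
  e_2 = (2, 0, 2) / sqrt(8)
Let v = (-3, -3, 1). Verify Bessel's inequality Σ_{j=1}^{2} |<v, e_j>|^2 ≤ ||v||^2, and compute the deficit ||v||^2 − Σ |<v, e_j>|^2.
Σ |<v, e_j>|^2 = 10; ||v||^2 = 19; deficit = 9

Write each e_j = u_j / sqrt(<u_j, u_j>) where u_j is the displayed integer vector. Then <v, e_j> = <v, u_j> / sqrt(<u_j, u_j>), so |<v, e_j>|^2 = <v, u_j>^2 / <u_j, u_j>.
Coefficients: <v, e_1> = -8/sqrt(8), <v, e_2> = -4/sqrt(8).
Square and sum: Σ |<v, e_j>|^2 = 10.
Compute ||v||^2 = v·v = 19.
Deficit = 19 − 10 = 9 ≥ 0, confirming Bessel's inequality. (The deficit equals ||v − Σ <v,e_j> e_j||^2, the squared distance from v to span{e_j}.)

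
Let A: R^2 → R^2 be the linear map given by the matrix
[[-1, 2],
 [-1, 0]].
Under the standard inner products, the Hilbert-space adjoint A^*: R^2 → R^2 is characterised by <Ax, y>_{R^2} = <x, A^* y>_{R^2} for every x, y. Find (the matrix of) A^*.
A^* = A^T =
[[-1, -1],
 [2, 0]]

For real matrices with standard dot products, the defining identity <Ax, y> = <x, A^* y> gives (Ax)^T y = x^T (A^*) y, i.e. x^T A^T y = x^T (A^*) y. Since this holds for all x, y, we must have A^* = A^T. Therefore
A^* =
[[-1, -1],
 [2, 0]].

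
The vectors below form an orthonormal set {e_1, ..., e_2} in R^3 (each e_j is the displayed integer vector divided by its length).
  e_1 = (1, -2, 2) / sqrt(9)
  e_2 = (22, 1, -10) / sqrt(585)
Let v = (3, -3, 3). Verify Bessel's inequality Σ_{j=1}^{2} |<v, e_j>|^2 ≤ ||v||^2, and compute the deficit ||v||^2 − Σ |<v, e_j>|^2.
Σ |<v, e_j>|^2 = 1746/65; ||v||^2 = 27; deficit = 9/65

Write each e_j = u_j / sqrt(<u_j, u_j>) where u_j is the displayed integer vector. Then <v, e_j> = <v, u_j> / sqrt(<u_j, u_j>), so |<v, e_j>|^2 = <v, u_j>^2 / <u_j, u_j>.
Coefficients: <v, e_1> = 15/sqrt(9), <v, e_2> = 33/sqrt(585).
Square and sum: Σ |<v, e_j>|^2 = 1746/65.
Compute ||v||^2 = v·v = 27.
Deficit = 27 − 1746/65 = 9/65 ≥ 0, confirming Bessel's inequality. (The deficit equals ||v − Σ <v,e_j> e_j||^2, the squared distance from v to span{e_j}.)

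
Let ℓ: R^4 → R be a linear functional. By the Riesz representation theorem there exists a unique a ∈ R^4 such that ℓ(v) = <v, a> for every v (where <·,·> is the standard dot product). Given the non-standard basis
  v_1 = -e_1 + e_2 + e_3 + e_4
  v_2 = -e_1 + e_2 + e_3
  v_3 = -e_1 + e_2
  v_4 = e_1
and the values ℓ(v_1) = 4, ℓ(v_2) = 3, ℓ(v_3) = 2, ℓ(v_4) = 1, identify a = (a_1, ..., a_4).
a = (1, 3, 1, 1)

Write a = (a_1, ..., a_4) in the standard basis. For each basis vector v_i, ℓ(v_i) = <v_i, a> is a linear equation in the a_j's. Collect the n equations into a matrix system V a = ℓ, where row i of V is v_i (expressed in the standard basis). Since V is invertible (lower-triangular with 1s on the diagonal, up to permutation), solve by back-substitution:
  V =
[[-1, 1, 1, 1],
 [-1, 1, 1, 0],
 [-1, 1, 0, 0],
 [1, 0, 0, 0]]
  V a = (4, 3, 2, 1)
Solving gives a = (1, 3, 1, 1).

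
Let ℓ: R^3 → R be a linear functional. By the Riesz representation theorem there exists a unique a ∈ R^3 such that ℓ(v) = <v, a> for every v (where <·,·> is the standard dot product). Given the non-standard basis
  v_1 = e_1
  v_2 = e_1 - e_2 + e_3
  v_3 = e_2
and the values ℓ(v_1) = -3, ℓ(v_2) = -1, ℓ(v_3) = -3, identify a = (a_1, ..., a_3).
a = (-3, -3, -1)

Write a = (a_1, ..., a_3) in the standard basis. For each basis vector v_i, ℓ(v_i) = <v_i, a> is a linear equation in the a_j's. Collect the n equations into a matrix system V a = ℓ, where row i of V is v_i (expressed in the standard basis). Since V is invertible (lower-triangular with 1s on the diagonal, up to permutation), solve by back-substitution:
  V =
[[1, 0, 0],
 [1, -1, 1],
 [0, 1, 0]]
  V a = (-3, -1, -3)
Solving gives a = (-3, -3, -1).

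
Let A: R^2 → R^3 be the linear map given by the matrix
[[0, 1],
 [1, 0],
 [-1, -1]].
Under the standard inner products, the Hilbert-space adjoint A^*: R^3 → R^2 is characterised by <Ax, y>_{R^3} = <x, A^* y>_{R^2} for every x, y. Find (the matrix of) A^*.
A^* = A^T =
[[0, 1, -1],
 [1, 0, -1]]

For real matrices with standard dot products, the defining identity <Ax, y> = <x, A^* y> gives (Ax)^T y = x^T (A^*) y, i.e. x^T A^T y = x^T (A^*) y. Since this holds for all x, y, we must have A^* = A^T. Therefore
A^* =
[[0, 1, -1],
 [1, 0, -1]].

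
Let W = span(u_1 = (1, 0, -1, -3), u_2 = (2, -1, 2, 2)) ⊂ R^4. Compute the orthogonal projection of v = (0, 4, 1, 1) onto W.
proj_W(v) = (-100/107, 24/107, 4/107, 108/107)

Set up U = [u_1 | ... | u_2] ∈ R^(4×2). The projector onto W = col(U) is P = U (U^T U)^(-1) U^T.
Compute U^T U =
  [11, -6]
  [-6, 13],
and U^T v = (-4, 0).
Solve U^T U · c = U^T v for the coefficients: c = (-52/107, -24/107). The projection is proj_W(v) = U c.
Check: (v - proj_W(v)) · u_1 = 0  (should be 0).
Check: (v - proj_W(v)) · u_2 = 0  (should be 0).
Result: proj_W(v) = (-100/107, 24/107, 4/107, 108/107).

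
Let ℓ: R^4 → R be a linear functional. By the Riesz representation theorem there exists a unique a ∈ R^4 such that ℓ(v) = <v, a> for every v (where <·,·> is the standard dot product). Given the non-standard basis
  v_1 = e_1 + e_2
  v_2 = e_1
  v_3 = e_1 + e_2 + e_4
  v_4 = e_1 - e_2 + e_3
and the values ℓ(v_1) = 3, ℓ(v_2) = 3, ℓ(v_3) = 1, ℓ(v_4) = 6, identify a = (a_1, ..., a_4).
a = (3, 0, 3, -2)

Write a = (a_1, ..., a_4) in the standard basis. For each basis vector v_i, ℓ(v_i) = <v_i, a> is a linear equation in the a_j's. Collect the n equations into a matrix system V a = ℓ, where row i of V is v_i (expressed in the standard basis). Since V is invertible (lower-triangular with 1s on the diagonal, up to permutation), solve by back-substitution:
  V =
[[1, 1, 0, 0],
 [1, 0, 0, 0],
 [1, 1, 0, 1],
 [1, -1, 1, 0]]
  V a = (3, 3, 1, 6)
Solving gives a = (3, 0, 3, -2).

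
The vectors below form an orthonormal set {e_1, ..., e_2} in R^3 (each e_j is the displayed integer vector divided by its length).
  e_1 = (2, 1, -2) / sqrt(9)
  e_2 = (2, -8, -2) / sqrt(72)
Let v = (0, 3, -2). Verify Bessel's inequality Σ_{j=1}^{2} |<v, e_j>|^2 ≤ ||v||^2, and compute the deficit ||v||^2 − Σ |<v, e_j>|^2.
Σ |<v, e_j>|^2 = 11; ||v||^2 = 13; deficit = 2

Write each e_j = u_j / sqrt(<u_j, u_j>) where u_j is the displayed integer vector. Then <v, e_j> = <v, u_j> / sqrt(<u_j, u_j>), so |<v, e_j>|^2 = <v, u_j>^2 / <u_j, u_j>.
Coefficients: <v, e_1> = 7/sqrt(9), <v, e_2> = -20/sqrt(72).
Square and sum: Σ |<v, e_j>|^2 = 11.
Compute ||v||^2 = v·v = 13.
Deficit = 13 − 11 = 2 ≥ 0, confirming Bessel's inequality. (The deficit equals ||v − Σ <v,e_j> e_j||^2, the squared distance from v to span{e_j}.)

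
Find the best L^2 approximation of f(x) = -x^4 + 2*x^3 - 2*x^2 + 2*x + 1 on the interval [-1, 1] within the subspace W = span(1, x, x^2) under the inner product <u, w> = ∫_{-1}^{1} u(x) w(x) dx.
g(x) = -20*x^2/7 + 16*x/5 + 38/35

The best approximation g ∈ W is the orthogonal projection of f onto W. Writing g = a_0 + a_1 x + a_2 x^2, the coefficients solve the normal equations G · a = b where
  G_{ij} = <φ_i, φ_j> and b_i = <f, φ_i>, with φ_0 = 1, φ_1 = x, φ_2 = x^2.
G =
  [2, 0, 2/3]
  [0, 2/3, 0]
  [2/3, 0, 2/5],
b = (4/15, 32/15, -44/105).
Solving gives a_0 = 38/35, a_1 = 16/5, a_2 = -20/7, so
  g(x) = -20*x^2/7 + 16*x/5 + 38/35.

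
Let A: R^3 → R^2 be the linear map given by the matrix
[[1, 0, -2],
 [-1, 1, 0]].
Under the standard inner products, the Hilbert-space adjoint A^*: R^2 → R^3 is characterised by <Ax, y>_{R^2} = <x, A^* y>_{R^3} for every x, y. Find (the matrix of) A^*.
A^* = A^T =
[[1, -1],
 [0, 1],
 [-2, 0]]

For real matrices with standard dot products, the defining identity <Ax, y> = <x, A^* y> gives (Ax)^T y = x^T (A^*) y, i.e. x^T A^T y = x^T (A^*) y. Since this holds for all x, y, we must have A^* = A^T. Therefore
A^* =
[[1, -1],
 [0, 1],
 [-2, 0]].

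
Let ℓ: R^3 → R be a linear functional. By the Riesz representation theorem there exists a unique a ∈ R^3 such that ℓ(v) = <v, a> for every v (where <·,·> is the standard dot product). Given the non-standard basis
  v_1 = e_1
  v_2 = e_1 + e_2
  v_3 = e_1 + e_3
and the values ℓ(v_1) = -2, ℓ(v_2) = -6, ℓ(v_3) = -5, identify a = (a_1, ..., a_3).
a = (-2, -4, -3)

Write a = (a_1, ..., a_3) in the standard basis. For each basis vector v_i, ℓ(v_i) = <v_i, a> is a linear equation in the a_j's. Collect the n equations into a matrix system V a = ℓ, where row i of V is v_i (expressed in the standard basis). Since V is invertible (lower-triangular with 1s on the diagonal, up to permutation), solve by back-substitution:
  V =
[[1, 0, 0],
 [1, 1, 0],
 [1, 0, 1]]
  V a = (-2, -6, -5)
Solving gives a = (-2, -4, -3).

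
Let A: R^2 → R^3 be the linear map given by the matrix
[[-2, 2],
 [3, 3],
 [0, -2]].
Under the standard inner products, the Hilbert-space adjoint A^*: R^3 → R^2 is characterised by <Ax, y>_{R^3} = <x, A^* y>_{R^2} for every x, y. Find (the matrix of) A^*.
A^* = A^T =
[[-2, 3, 0],
 [2, 3, -2]]

For real matrices with standard dot products, the defining identity <Ax, y> = <x, A^* y> gives (Ax)^T y = x^T (A^*) y, i.e. x^T A^T y = x^T (A^*) y. Since this holds for all x, y, we must have A^* = A^T. Therefore
A^* =
[[-2, 3, 0],
 [2, 3, -2]].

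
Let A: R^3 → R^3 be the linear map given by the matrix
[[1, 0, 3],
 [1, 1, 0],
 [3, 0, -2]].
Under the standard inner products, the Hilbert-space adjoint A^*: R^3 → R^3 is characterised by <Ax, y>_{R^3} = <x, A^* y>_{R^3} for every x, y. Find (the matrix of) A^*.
A^* = A^T =
[[1, 1, 3],
 [0, 1, 0],
 [3, 0, -2]]

For real matrices with standard dot products, the defining identity <Ax, y> = <x, A^* y> gives (Ax)^T y = x^T (A^*) y, i.e. x^T A^T y = x^T (A^*) y. Since this holds for all x, y, we must have A^* = A^T. Therefore
A^* =
[[1, 1, 3],
 [0, 1, 0],
 [3, 0, -2]].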